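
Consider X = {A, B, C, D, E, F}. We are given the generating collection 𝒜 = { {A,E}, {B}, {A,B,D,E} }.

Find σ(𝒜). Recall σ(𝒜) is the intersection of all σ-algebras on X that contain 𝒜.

Seed the family with 𝒜 together with ∅ and X: { {}, {B}, {A,E}, {A,B,D,E}, X }.
Round 1 (4 new):
  {C,F}  = X∖{A,B,D,E}
  {A,B,E}  = {A,E} ∪ {B}
  {B,C,D,F}  = X∖{A,E}
  {A,C,D,E,F}  = X∖{B}
  |family| = 9
Round 2: 4 new —
  {B,C,F}  = {B} ∪ {C,F}
  {C,D,F}  = X∖{A,B,E}
  {A,C,E,F}  = {C,F} ∪ {A,E}
  {A,B,C,E,F}  = {A,B,E} ∪ {C,F}
  |family| = 13
Round 3 (3 new):
  {D}  = X∖{A,B,C,E,F}
  {B,D}  = X∖{A,C,E,F}
  {A,D,E}  = X∖{B,C,F}
  |family| = 16
Round 4: already closed under ᶜ and ∪.

Therefore σ(𝒜) = { {}, {B}, {D}, {A,E}, {B,D}, {C,F}, {A,B,E}, {A,D,E}, {B,C,F}, {C,D,F}, {A,B,D,E}, {A,C,E,F}, {B,C,D,F}, {A,B,C,E,F}, {A,C,D,E,F}, X } (|σ(𝒜)| = 16).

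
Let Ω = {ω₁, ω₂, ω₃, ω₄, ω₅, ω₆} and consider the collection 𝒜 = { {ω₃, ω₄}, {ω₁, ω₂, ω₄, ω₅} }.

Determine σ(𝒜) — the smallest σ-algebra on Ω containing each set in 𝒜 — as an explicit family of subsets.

Take S₀ = 𝒜 ∪ {∅, Ω} = { {}, {ω₃, ω₄}, {ω₁, ω₂, ω₄, ω₅}, Ω }.
Step 1. New:
  {ω₃, ω₆}  = Ω∖{ω₁, ω₂, ω₄, ω₅}
  {ω₁, ω₂, ω₅, ω₆}  = Ω∖{ω₃, ω₄}
  {ω₁, ω₂, ω₃, ω₄, ω₅}  = {ω₃, ω₄} ∪ {ω₁, ω₂, ω₄, ω₅}
  |family| = 7
Step 2: 4 new —
  {ω₆}  = Ω∖{ω₁, ω₂, ω₃, ω₄, ω₅}
  {ω₃, ω₄, ω₆}  = {ω₃, ω₄} ∪ {ω₃, ω₆}
  {ω₁, ω₂, ω₃, ω₅, ω₆}  = {ω₃, ω₆} ∪ {ω₁, ω₂, ω₅, ω₆}
  {ω₁, ω₂, ω₄, ω₅, ω₆}  = {ω₁, ω₂, ω₄, ω₅} ∪ {ω₁, ω₂, ω₅, ω₆}
  |family| = 11
Step 3. New:
  {ω₃}  = Ω∖{ω₁, ω₂, ω₄, ω₅, ω₆}
  {ω₄}  = Ω∖{ω₁, ω₂, ω₃, ω₅, ω₆}
  {ω₁, ω₂, ω₅}  = Ω∖{ω₃, ω₄, ω₆}
  |family| = 14
Step 4: +2 →
  {ω₄, ω₆}  = {ω₄} ∪ {ω₆}
  {ω₁, ω₂, ω₃, ω₅}  = {ω₃} ∪ {ω₁, ω₂, ω₅}
  |family| = 16
Step 5: no new sets; the family is a σ-algebra.

σ(𝒜) = { {}, {ω₃}, {ω₄}, {ω₆}, {ω₃, ω₄}, {ω₃, ω₆}, {ω₄, ω₆}, {ω₁, ω₂, ω₅}, {ω₃, ω₄, ω₆}, {ω₁, ω₂, ω₃, ω₅}, {ω₁, ω₂, ω₄, ω₅}, {ω₁, ω₂, ω₅, ω₆}, {ω₁, ω₂, ω₃, ω₄, ω₅}, {ω₁, ω₂, ω₃, ω₅, ω₆}, {ω₁, ω₂, ω₄, ω₅, ω₆}, Ω }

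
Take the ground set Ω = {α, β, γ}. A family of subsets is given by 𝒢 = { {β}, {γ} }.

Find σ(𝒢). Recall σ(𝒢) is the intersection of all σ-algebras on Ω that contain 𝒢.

Begin from { {}, {β}, {γ}, Ω } (that is, 𝒢 plus ∅ and Ω).
Round 1 adds 3:
  {α, β}  = Ω∖{γ}
  {α, γ}  = Ω∖{β}
  {β, γ}  = {γ} ∪ {β}
  [7 total]
Round 2. New:
  {α}  = Ω∖{β, γ}
  [8 total]
After Round 3 the family is unchanged; done.

Therefore σ(𝒢) = { {}, {α}, {β}, {γ}, {α, β}, {α, γ}, {β, γ}, Ω } (|σ(𝒢)| = 8).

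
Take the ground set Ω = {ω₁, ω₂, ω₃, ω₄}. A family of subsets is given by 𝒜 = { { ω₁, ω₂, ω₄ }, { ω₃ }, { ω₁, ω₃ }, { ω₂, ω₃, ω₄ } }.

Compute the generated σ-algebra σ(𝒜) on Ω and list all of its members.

σ(𝒜) = { ∅, { ω₁ }, { ω₃ }, { ω₁, ω₃ }, { ω₂, ω₄ }, { ω₁, ω₂, ω₄ }, { ω₂, ω₃, ω₄ }, Ω }

Trace:
Start: 𝒜 ∪ {∅, Ω} = { ∅, { ω₃ }, { ω₁, ω₃ }, { ω₁, ω₂, ω₄ }, { ω₂, ω₃, ω₄ }, Ω }.
Pass 1 (2 new):
  { ω₁ }  = complement { ω₂, ω₃, ω₄ }
  { ω₂, ω₄ }  = complement { ω₁, ω₃ }
Pass 2: stable.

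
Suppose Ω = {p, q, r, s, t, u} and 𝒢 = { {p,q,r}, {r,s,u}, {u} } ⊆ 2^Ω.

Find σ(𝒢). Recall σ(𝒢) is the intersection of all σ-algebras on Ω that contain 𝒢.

|σ(𝒢)| = 32.  σ(𝒢) = { {}, {r}, {s}, {t}, {u}, {p,q}, {r,s}, {r,t}, {r,u}, {s,t}, {s,u}, {t,u}, {p,q,r}, {p,q,s}, {p,q,t}, {p,q,u}, {r,s,t}, {r,s,u}, {r,t,u}, {s,t,u}, {p,q,r,s}, {p,q,r,t}, {p,q,r,u}, {p,q,s,t}, {p,q,s,u}, {p,q,t,u}, {r,s,t,u}, {p,q,r,s,t}, {p,q,r,s,u}, {p,q,r,t,u}, {p,q,s,t,u}, Ω }

Check:
Initial family (5 sets): { {}, {u}, {p,q,r}, {r,s,u}, Ω }.
Pass 1. New:
  {p,q,t}  = {r,s,u}ᶜ
  {s,t,u}  = {p,q,r}ᶜ
  {p,q,r,u}  = {p,q,r} ∪ {u}
  {p,q,r,s,t}  = {u}ᶜ
  {p,q,r,s,u}  = {p,q,r} ∪ {r,s,u}
  |family| = 10
Pass 2 adds 7:
  {t}  = {p,q,r,s,u}ᶜ
  {s,t}  = {p,q,r,u}ᶜ
  {p,q,r,t}  = {p,q,r} ∪ {p,q,t}
  {p,q,t,u}  = {u} ∪ {p,q,t}
  {r,s,t,u}  = {r,s,u} ∪ {s,t,u}
  {p,q,r,t,u}  = {p,q,r,u} ∪ {p,q,t}
  {p,q,s,t,u}  = {p,q,t} ∪ {s,t,u}
  |family| = 17
Pass 3. New:
  {r}  = {p,q,s,t,u}ᶜ
  {s}  = {p,q,r,t,u}ᶜ
  {p,q}  = {r,s,t,u}ᶜ
  {r,s}  = {p,q,t,u}ᶜ
  {s,u}  = {p,q,r,t}ᶜ
  {t,u}  = {u} ∪ {t}
  {p,q,s,t}  = {s,t} ∪ {p,q,t}
  |family| = 24
Pass 4 adds 8:
  {r,t}  = {t} ∪ {r}
  {r,u}  = {p,q,s,t}ᶜ
  {p,q,s}  = {p,q} ∪ {s}
  {p,q,u}  = {p,q} ∪ {u}
  {r,s,t}  = {r,s} ∪ {t}
  {r,t,u}  = {t,u} ∪ {r}
  {p,q,r,s}  = {t,u}ᶜ
  {p,q,s,u}  = {p,q} ∪ {s,u}
  |family| = 32
Pass 5: stable.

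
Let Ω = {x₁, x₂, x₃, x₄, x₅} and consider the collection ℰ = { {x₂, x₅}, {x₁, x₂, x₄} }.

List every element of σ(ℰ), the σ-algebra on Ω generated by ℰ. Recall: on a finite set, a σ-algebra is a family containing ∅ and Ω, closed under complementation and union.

Answer: σ(ℰ) = { {}, {x₂}, {x₃}, {x₅}, {x₁, x₄}, {x₂, x₃}, {x₂, x₅}, {x₃, x₅}, {x₁, x₂, x₄}, {x₁, x₃, x₄}, {x₁, x₄, x₅}, {x₂, x₃, x₅}, {x₁, x₂, x₃, x₄}, {x₁, x₂, x₄, x₅}, {x₁, x₃, x₄, x₅}, Ω }

Trace:
Take S₀ = ℰ ∪ {∅, Ω} = { {}, {x₂, x₅}, {x₁, x₂, x₄}, Ω }.
Iteration 1 (3 new):
  {x₃, x₅}  = complement {x₁, x₂, x₄}
  {x₁, x₃, x₄}  = complement {x₂, x₅}
  {x₁, x₂, x₄, x₅}  = {x₂, x₅} ∪ {x₁, x₂, x₄}
  — 7 sets.
Iteration 2: +4 →
  {x₃}  = complement {x₁, x₂, x₄, x₅}
  {x₂, x₃, x₅}  = {x₂, x₅} ∪ {x₃, x₅}
  {x₁, x₂, x₃, x₄}  = {x₁, x₃, x₄} ∪ {x₁, x₂, x₄}
  {x₁, x₃, x₄, x₅}  = {x₁, x₃, x₄} ∪ {x₃, x₅}
  — 11 sets.
Iteration 3: +3 →
  {x₂}  = complement {x₁, x₃, x₄, x₅}
  {x₅}  = complement {x₁, x₂, x₃, x₄}
  {x₁, x₄}  = complement {x₂, x₃, x₅}
  — 14 sets.
Iteration 4 (2 new):
  {x₂, x₃}  = {x₃} ∪ {x₂}
  {x₁, x₄, x₅}  = {x₁, x₄} ∪ {x₅}
  — 16 sets.
After Iteration 5 the family is unchanged; done.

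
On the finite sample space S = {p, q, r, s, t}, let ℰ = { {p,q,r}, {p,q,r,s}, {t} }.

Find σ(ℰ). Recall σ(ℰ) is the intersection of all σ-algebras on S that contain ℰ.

σ(ℰ) = { {}, {s}, {t}, {s,t}, {p,q,r}, {p,q,r,s}, {p,q,r,t}, S }

Derivation:
Start: ℰ ∪ {∅, S} = { {}, {t}, {p,q,r}, {p,q,r,s}, S }.
Iteration 1: 2 new —
  {s,t}  = {p,q,r}ᶜ
  {p,q,r,t}  = {p,q,r} ∪ {t}
  (now 7)
Iteration 2. New:
  {s}  = {p,q,r,t}ᶜ
  (now 8)
Iteration 3 adds nothing — fixpoint reached.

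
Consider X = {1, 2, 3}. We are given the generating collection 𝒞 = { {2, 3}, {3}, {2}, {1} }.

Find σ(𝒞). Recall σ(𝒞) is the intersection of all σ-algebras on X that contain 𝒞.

Seed the family with 𝒞 together with ∅ and X: { ∅, {1}, {2}, {3}, {2, 3}, X }.
Iteration 1 adds 2:
  {1, 2}  = X∖{3}
  {1, 3}  = X∖{2}
  [8 total]
Iteration 2 adds nothing — fixpoint reached.

Hence σ(𝒞) has 8 members: { ∅, {1}, {2}, {3}, {1, 2}, {1, 3}, {2, 3}, X }.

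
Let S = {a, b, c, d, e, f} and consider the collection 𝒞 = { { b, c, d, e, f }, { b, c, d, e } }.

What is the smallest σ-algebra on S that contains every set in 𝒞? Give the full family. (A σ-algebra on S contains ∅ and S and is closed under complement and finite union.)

Begin from { {}, { b, c, d, e }, { b, c, d, e, f }, S } (that is, 𝒞 plus ∅ and S).
Round 1: 2 new —
  { a }  = { b, c, d, e, f }ᶜ
  { a, f }  = { b, c, d, e }ᶜ
Round 2: +1 →
  { a, b, c, d, e }  = { b, c, d, e } ∪ { a }
Round 3 (1 new):
  { f }  = { a, b, c, d, e }ᶜ
After Round 4 the family is unchanged; done.

|σ(𝒞)| = 8.  σ(𝒞) = { {}, { a }, { f }, { a, f }, { b, c, d, e }, { a, b, c, d, e }, { b, c, d, e, f }, S }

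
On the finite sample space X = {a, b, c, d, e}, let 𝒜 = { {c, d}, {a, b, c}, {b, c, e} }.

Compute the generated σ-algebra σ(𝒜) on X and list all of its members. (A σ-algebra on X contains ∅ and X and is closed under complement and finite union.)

σ(𝒜) = { {}, {a}, {b}, {c}, {d}, {e}, {a, b}, {a, c}, {a, d}, {a, e}, {b, c}, {b, d}, {b, e}, {c, d}, {c, e}, {d, e}, {a, b, c}, {a, b, d}, {a, b, e}, {a, c, d}, {a, c, e}, {a, d, e}, {b, c, d}, {b, c, e}, {b, d, e}, {c, d, e}, {a, b, c, d}, {a, b, c, e}, {a, b, d, e}, {a, c, d, e}, {b, c, d, e}, X }

Working:
Seed the family with 𝒜 together with ∅ and X: { {}, {c, d}, {a, b, c}, {b, c, e}, X }.
Pass 1: +6 →
  {a, d}  = {b, c, e}ᶜ
  {d, e}  = {a, b, c}ᶜ
  {a, b, e}  = {c, d}ᶜ
  {a, b, c, d}  = {c, d} ∪ {a, b, c}
  {a, b, c, e}  = {b, c, e} ∪ {a, b, c}
  {b, c, d, e}  = {c, d} ∪ {b, c, e}
  — 11 sets.
Pass 2: +7 →
  {a}  = {b, c, d, e}ᶜ
  {d}  = {a, b, c, e}ᶜ
  {e}  = {a, b, c, d}ᶜ
  {a, c, d}  = {c, d} ∪ {a, d}
  {a, d, e}  = {d, e} ∪ {a, d}
  {c, d, e}  = {c, d} ∪ {d, e}
  {a, b, d, e}  = {d, e} ∪ {a, b, e}
  — 18 sets.
Pass 3 (6 new):
  {c}  = {a, b, d, e}ᶜ
  {a, b}  = {c, d, e}ᶜ
  {a, e}  = {e} ∪ {a}
  {b, c}  = {a, d, e}ᶜ
  {b, e}  = {a, c, d}ᶜ
  {a, c, d, e}  = {d, e} ∪ {a, c, d}
  — 24 sets.
Pass 4: 7 new —
  {b}  = {a, c, d, e}ᶜ
  {a, c}  = {c} ∪ {a}
  {c, e}  = {e} ∪ {c}
  {a, b, d}  = {a, b} ∪ {a, d}
  {a, c, e}  = {c} ∪ {a, e}
  {b, c, d}  = {a, e}ᶜ
  {b, d, e}  = {b, e} ∪ {d, e}
  — 31 sets.
Pass 5 adds 1:
  {b, d}  = {a, c, e}ᶜ
  — 32 sets.
After Pass 6 the family is unchanged; done.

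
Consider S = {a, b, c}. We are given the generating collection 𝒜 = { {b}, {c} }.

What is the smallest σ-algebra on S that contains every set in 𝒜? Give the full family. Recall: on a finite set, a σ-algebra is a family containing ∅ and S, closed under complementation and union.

Answer: σ(𝒜) = { {}, {a}, {b}, {c}, {a, b}, {a, c}, {b, c}, S }

Derivation:
Initial family (4 sets): { {}, {b}, {c}, S }.
Round 1 (3 new):
  {a, b}  = {c}ᶜ
  {a, c}  = {b}ᶜ
  {b, c}  = {c} ∪ {b}
  (now 7)
Round 2. New:
  {a}  = {b, c}ᶜ
  (now 8)
After Round 3 the family is unchanged; done.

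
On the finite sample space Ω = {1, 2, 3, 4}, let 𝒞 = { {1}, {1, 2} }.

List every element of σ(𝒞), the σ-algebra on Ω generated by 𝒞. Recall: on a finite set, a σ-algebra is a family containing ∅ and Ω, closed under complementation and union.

|σ(𝒞)| = 8.  σ(𝒞) = { {}, {1}, {2}, {1, 2}, {3, 4}, {1, 3, 4}, {2, 3, 4}, Ω }

Check:
Begin from { {}, {1}, {1, 2}, Ω } (that is, 𝒞 plus ∅ and Ω).
Round 1. New:
  {3, 4}  = Ω∖{1, 2}
  {2, 3, 4}  = Ω∖{1}
  |family| = 6
Round 2. New:
  {1, 3, 4}  = {3, 4} ∪ {1}
  |family| = 7
Round 3: +1 →
  {2}  = Ω∖{1, 3, 4}
  |family| = 8
Round 4: stable.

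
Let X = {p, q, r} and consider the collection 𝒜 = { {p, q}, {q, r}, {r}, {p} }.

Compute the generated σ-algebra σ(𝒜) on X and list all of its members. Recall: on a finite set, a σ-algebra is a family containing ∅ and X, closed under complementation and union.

Take S₀ = 𝒜 ∪ {∅, X} = { ∅, {p}, {r}, {p, q}, {q, r}, X }.
Iteration 1. New:
  {p, r}  = {r} ∪ {p}
  [7 total]
Iteration 2. New:
  {q}  = complement {p, r}
  [8 total]
Iteration 3: closed — nothing new.

|σ(𝒜)| = 8.  σ(𝒜) = { ∅, {p}, {q}, {r}, {p, q}, {p, r}, {q, r}, X }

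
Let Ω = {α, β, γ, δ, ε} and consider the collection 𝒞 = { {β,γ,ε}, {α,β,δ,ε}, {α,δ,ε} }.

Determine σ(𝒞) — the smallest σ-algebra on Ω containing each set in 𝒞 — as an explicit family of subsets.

|σ(𝒞)| = 16.  σ(𝒞) = { {}, {β}, {γ}, {ε}, {α,δ}, {β,γ}, {β,ε}, {γ,ε}, {α,β,δ}, {α,γ,δ}, {α,δ,ε}, {β,γ,ε}, {α,β,γ,δ}, {α,β,δ,ε}, {α,γ,δ,ε}, Ω }

Working:
Initial family (5 sets): { {}, {α,δ,ε}, {β,γ,ε}, {α,β,δ,ε}, Ω }.
Iteration 1: +3 →
  {γ}  = {α,β,δ,ε}ᶜ
  {α,δ}  = {β,γ,ε}ᶜ
  {β,γ}  = {α,δ,ε}ᶜ
  [8 total]
Iteration 2: +3 →
  {α,γ,δ}  = {γ} ∪ {α,δ}
  {α,β,γ,δ}  = {β,γ} ∪ {α,δ}
  {α,γ,δ,ε}  = {α,δ,ε} ∪ {γ}
  [11 total]
Iteration 3 adds 3:
  {β}  = {α,γ,δ,ε}ᶜ
  {ε}  = {α,β,γ,δ}ᶜ
  {β,ε}  = {α,γ,δ}ᶜ
  [14 total]
Iteration 4: +2 →
  {γ,ε}  = {γ} ∪ {ε}
  {α,β,δ}  = {α,δ} ∪ {β}
  [16 total]
Iteration 5 adds nothing — fixpoint reached.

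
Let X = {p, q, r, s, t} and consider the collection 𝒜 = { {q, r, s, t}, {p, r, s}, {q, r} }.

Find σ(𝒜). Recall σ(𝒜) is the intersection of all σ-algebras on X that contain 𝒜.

σ(𝒜) (32 sets): { ∅, {p}, {q}, {r}, {s}, {t}, {p, q}, {p, r}, {p, s}, {p, t}, {q, r}, {q, s}, {q, t}, {r, s}, {r, t}, {s, t}, {p, q, r}, {p, q, s}, {p, q, t}, {p, r, s}, {p, r, t}, {p, s, t}, {q, r, s}, {q, r, t}, {q, s, t}, {r, s, t}, {p, q, r, s}, {p, q, r, t}, {p, q, s, t}, {p, r, s, t}, {q, r, s, t}, X }

Check:
Take S₀ = 𝒜 ∪ {∅, X} = { ∅, {q, r}, {p, r, s}, {q, r, s, t}, X }.
Iteration 1: 4 new —
  {p}  = {q, r, s, t}ᶜ
  {q, t}  = {p, r, s}ᶜ
  {p, s, t}  = {q, r}ᶜ
  {p, q, r, s}  = {p, r, s} ∪ {q, r}
  (now 9)
Iteration 2 adds 6:
  {t}  = {p, q, r, s}ᶜ
  {p, q, r}  = {q, r} ∪ {p}
  {p, q, t}  = {q, t} ∪ {p}
  {q, r, t}  = {q, t} ∪ {q, r}
  {p, q, s, t}  = {p, s, t} ∪ {q, t}
  {p, r, s, t}  = {p, s, t} ∪ {p, r, s}
  (now 15)
Iteration 3 (7 new):
  {q}  = {p, r, s, t}ᶜ
  {r}  = {p, q, s, t}ᶜ
  {p, s}  = {q, r, t}ᶜ
  {p, t}  = {t} ∪ {p}
  {r, s}  = {p, q, t}ᶜ
  {s, t}  = {p, q, r}ᶜ
  {p, q, r, t}  = {q, t} ∪ {p, q, r}
  (now 22)
Iteration 4. New:
  {s}  = {p, q, r, t}ᶜ
  {p, q}  = {q} ∪ {p}
  {p, r}  = {r} ∪ {p}
  {r, t}  = {t} ∪ {r}
  {p, q, s}  = {q} ∪ {p, s}
  {p, r, t}  = {p, t} ∪ {r}
  {q, r, s}  = {p, t}ᶜ
  {q, s, t}  = {q, t} ∪ {s, t}
  {r, s, t}  = {r, s} ∪ {s, t}
  (now 31)
Iteration 5: +1 →
  {q, s}  = {p, r, t}ᶜ
  (now 32)
Iteration 6: closed — nothing new.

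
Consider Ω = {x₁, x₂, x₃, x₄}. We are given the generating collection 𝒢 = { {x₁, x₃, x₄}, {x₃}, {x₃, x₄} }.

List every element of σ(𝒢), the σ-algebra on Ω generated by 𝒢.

σ(𝒢) (16 sets): { ∅, {x₁}, {x₂}, {x₃}, {x₄}, {x₁, x₂}, {x₁, x₃}, {x₁, x₄}, {x₂, x₃}, {x₂, x₄}, {x₃, x₄}, {x₁, x₂, x₃}, {x₁, x₂, x₄}, {x₁, x₃, x₄}, {x₂, x₃, x₄}, Ω }

Derivation:
Take S₀ = 𝒢 ∪ {∅, Ω} = { ∅, {x₃}, {x₃, x₄}, {x₁, x₃, x₄}, Ω }.
Iteration 1: +3 →
  {x₂}  = ᶜ of {x₁, x₃, x₄}
  {x₁, x₂}  = ᶜ of {x₃, x₄}
  {x₁, x₂, x₄}  = ᶜ of {x₃}
Iteration 2 adds 3:
  {x₂, x₃}  = {x₃} ∪ {x₂}
  {x₁, x₂, x₃}  = {x₃} ∪ {x₁, x₂}
  {x₂, x₃, x₄}  = {x₂} ∪ {x₃, x₄}
Iteration 3 adds 3:
  {x₁}  = ᶜ of {x₂, x₃, x₄}
  {x₄}  = ᶜ of {x₁, x₂, x₃}
  {x₁, x₄}  = ᶜ of {x₂, x₃}
Iteration 4: +2 →
  {x₁, x₃}  = {x₃} ∪ {x₁}
  {x₂, x₄}  = {x₄} ∪ {x₂}
Iteration 5: already closed under ᶜ and ∪.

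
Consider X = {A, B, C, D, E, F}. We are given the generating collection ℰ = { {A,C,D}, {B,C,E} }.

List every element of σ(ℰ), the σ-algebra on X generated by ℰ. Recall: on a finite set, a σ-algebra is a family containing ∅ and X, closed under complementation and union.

Start: ℰ ∪ {∅, X} = { {}, {A,C,D}, {B,C,E}, X }.
Round 1 adds 3:
  {A,D,F}  = {B,C,E}ᶜ
  {B,E,F}  = {A,C,D}ᶜ
  {A,B,C,D,E}  = {A,C,D} ∪ {B,C,E}
  [7 total]
Round 2: 4 new —
  {F}  = {A,B,C,D,E}ᶜ
  {A,C,D,F}  = {A,C,D} ∪ {A,D,F}
  {B,C,E,F}  = {B,C,E} ∪ {B,E,F}
  {A,B,D,E,F}  = {B,E,F} ∪ {A,D,F}
  [11 total]
Round 3 (3 new):
  {C}  = {A,B,D,E,F}ᶜ
  {A,D}  = {B,C,E,F}ᶜ
  {B,E}  = {A,C,D,F}ᶜ
  [14 total]
Round 4 adds 2:
  {C,F}  = {C} ∪ {F}
  {A,B,D,E}  = {B,E} ∪ {A,D}
  [16 total]
Round 5 adds nothing — fixpoint reached.

|σ(ℰ)| = 16.  σ(ℰ) = { {}, {C}, {F}, {A,D}, {B,E}, {C,F}, {A,C,D}, {A,D,F}, {B,C,E}, {B,E,F}, {A,B,D,E}, {A,C,D,F}, {B,C,E,F}, {A,B,C,D,E}, {A,B,D,E,F}, X }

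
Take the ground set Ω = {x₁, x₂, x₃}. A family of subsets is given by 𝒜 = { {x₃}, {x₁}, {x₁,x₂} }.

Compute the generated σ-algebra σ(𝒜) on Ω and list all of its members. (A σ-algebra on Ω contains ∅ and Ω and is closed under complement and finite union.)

Answer: σ(𝒜) = { ∅, {x₁}, {x₂}, {x₃}, {x₁,x₂}, {x₁,x₃}, {x₂,x₃}, Ω }

Working:
Take S₀ = 𝒜 ∪ {∅, Ω} = { ∅, {x₁}, {x₃}, {x₁,x₂}, Ω }.
Pass 1: 2 new —
  {x₁,x₃}  = {x₃} ∪ {x₁}
  {x₂,x₃}  = {x₁}ᶜ
  — 7 sets.
Pass 2: +1 →
  {x₂}  = {x₁,x₃}ᶜ
  — 8 sets.
Pass 3: already closed under ᶜ and ∪.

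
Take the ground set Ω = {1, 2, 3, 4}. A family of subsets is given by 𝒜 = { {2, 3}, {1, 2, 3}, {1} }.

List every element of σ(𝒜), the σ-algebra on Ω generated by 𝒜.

Initial family (5 sets): { {}, {1}, {2, 3}, {1, 2, 3}, Ω }.
Iteration 1 adds 3:
  {4}  = {1, 2, 3}ᶜ
  {1, 4}  = {2, 3}ᶜ
  {2, 3, 4}  = {1}ᶜ
  [8 total]
Iteration 2: closed — nothing new.

|σ(𝒜)| = 8.  σ(𝒜) = { {}, {1}, {4}, {1, 4}, {2, 3}, {1, 2, 3}, {2, 3, 4}, Ω }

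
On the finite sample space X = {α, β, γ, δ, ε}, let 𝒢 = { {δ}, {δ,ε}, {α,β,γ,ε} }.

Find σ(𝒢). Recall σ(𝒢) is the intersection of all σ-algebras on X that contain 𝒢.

Answer: σ(𝒢) = { {}, {δ}, {ε}, {δ,ε}, {α,β,γ}, {α,β,γ,δ}, {α,β,γ,ε}, X }

Derivation:
Start: 𝒢 ∪ {∅, X} = { {}, {δ}, {δ,ε}, {α,β,γ,ε}, X }.
Iteration 1 (1 new):
  {α,β,γ}  = {δ,ε}ᶜ
Iteration 2. New:
  {α,β,γ,δ}  = {δ} ∪ {α,β,γ}
Iteration 3: 1 new —
  {ε}  = {α,β,γ,δ}ᶜ
Iteration 4: no new sets; the family is a σ-algebra.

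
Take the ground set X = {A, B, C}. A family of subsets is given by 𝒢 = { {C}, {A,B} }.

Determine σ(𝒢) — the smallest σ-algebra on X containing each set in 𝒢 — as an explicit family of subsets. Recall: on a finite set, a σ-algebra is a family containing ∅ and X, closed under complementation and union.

Begin from { ∅, {C}, {A,B}, X } (that is, 𝒢 plus ∅ and X).
After Step 1 the family is unchanged; done.

Therefore σ(𝒢) = { ∅, {C}, {A,B}, X } (|σ(𝒢)| = 4).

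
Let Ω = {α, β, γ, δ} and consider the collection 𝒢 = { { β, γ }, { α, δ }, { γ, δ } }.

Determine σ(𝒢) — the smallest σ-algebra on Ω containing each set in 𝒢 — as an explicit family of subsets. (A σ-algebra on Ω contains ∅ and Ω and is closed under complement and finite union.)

Begin from { {  }, { α, δ }, { β, γ }, { γ, δ }, Ω } (that is, 𝒢 plus ∅ and Ω).
Round 1: +3 →
  { α, β }  = Ω∖{ γ, δ }
  { α, γ, δ }  = { γ, δ } ∪ { α, δ }
  { β, γ, δ }  = { γ, δ } ∪ { β, γ }
  [8 total]
Round 2: 4 new —
  { α }  = Ω∖{ β, γ, δ }
  { β }  = Ω∖{ α, γ, δ }
  { α, β, γ }  = { β, γ } ∪ { α, β }
  { α, β, δ }  = { α, δ } ∪ { α, β }
  [12 total]
Round 3. New:
  { γ }  = Ω∖{ α, β, δ }
  { δ }  = Ω∖{ α, β, γ }
  [14 total]
Round 4: +2 →
  { α, γ }  = { γ } ∪ { α }
  { β, δ }  = { δ } ∪ { β }
  [16 total]
Round 5: stable.

Hence σ(𝒢) has 16 members: { {  }, { α }, { β }, { γ }, { δ }, { α, β }, { α, γ }, { α, δ }, { β, γ }, { β, δ }, { γ, δ }, { α, β, γ }, { α, β, δ }, { α, γ, δ }, { β, γ, δ }, Ω }.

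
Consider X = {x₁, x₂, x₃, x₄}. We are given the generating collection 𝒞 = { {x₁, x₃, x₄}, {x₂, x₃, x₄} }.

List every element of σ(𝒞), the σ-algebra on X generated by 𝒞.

Initial family (4 sets): { ∅, {x₁, x₃, x₄}, {x₂, x₃, x₄}, X }.
Round 1 (2 new):
  {x₁}  = X∖{x₂, x₃, x₄}
  {x₂}  = X∖{x₁, x₃, x₄}
  (now 6)
Round 2: 1 new —
  {x₁, x₂}  = {x₂} ∪ {x₁}
  (now 7)
Round 3: 1 new —
  {x₃, x₄}  = X∖{x₁, x₂}
  (now 8)
Round 4: already closed under ᶜ and ∪.

σ(𝒞) = { ∅, {x₁}, {x₂}, {x₁, x₂}, {x₃, x₄}, {x₁, x₃, x₄}, {x₂, x₃, x₄}, X }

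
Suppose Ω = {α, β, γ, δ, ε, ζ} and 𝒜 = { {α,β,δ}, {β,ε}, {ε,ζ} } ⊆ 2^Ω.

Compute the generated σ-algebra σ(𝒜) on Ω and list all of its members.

Initial family (5 sets): { ∅, {β,ε}, {ε,ζ}, {α,β,δ}, Ω }.
Round 1 adds 6:
  {β,ε,ζ}  = {β,ε} ∪ {ε,ζ}
  {γ,ε,ζ}  = {α,β,δ}ᶜ
  {α,β,γ,δ}  = {ε,ζ}ᶜ
  {α,β,δ,ε}  = {β,ε} ∪ {α,β,δ}
  {α,γ,δ,ζ}  = {β,ε}ᶜ
  {α,β,δ,ε,ζ}  = {ε,ζ} ∪ {α,β,δ}
  |family| = 11
Round 2: +7 →
  {γ}  = {α,β,δ,ε,ζ}ᶜ
  {γ,ζ}  = {α,β,δ,ε}ᶜ
  {α,γ,δ}  = {β,ε,ζ}ᶜ
  {β,γ,ε,ζ}  = {β,ε} ∪ {γ,ε,ζ}
  {α,β,γ,δ,ε}  = {β,ε} ∪ {α,β,γ,δ}
  {α,β,γ,δ,ζ}  = {α,β,δ} ∪ {α,γ,δ,ζ}
  {α,γ,δ,ε,ζ}  = {ε,ζ} ∪ {α,γ,δ,ζ}
  |family| = 18
Round 3: 5 new —
  {β}  = {α,γ,δ,ε,ζ}ᶜ
  {ε}  = {α,β,γ,δ,ζ}ᶜ
  {ζ}  = {α,β,γ,δ,ε}ᶜ
  {α,δ}  = {β,γ,ε,ζ}ᶜ
  {β,γ,ε}  = {γ} ∪ {β,ε}
  |family| = 23
Round 4: +9 →
  {β,γ}  = {β} ∪ {γ}
  {β,ζ}  = {β} ∪ {ζ}
  {γ,ε}  = {ε} ∪ {γ}
  {α,δ,ε}  = {ε} ∪ {α,δ}
  {α,δ,ζ}  = {β,γ,ε}ᶜ
  {β,γ,ζ}  = {β} ∪ {γ,ζ}
  {α,β,δ,ζ}  = {ζ} ∪ {α,β,δ}
  {α,γ,δ,ε}  = {ε} ∪ {α,γ,δ}
  {α,δ,ε,ζ}  = {ε,ζ} ∪ {α,δ}
  |family| = 32
Round 5: closed — nothing new.

|σ(𝒜)| = 32.  σ(𝒜) = { ∅, {β}, {γ}, {ε}, {ζ}, {α,δ}, {β,γ}, {β,ε}, {β,ζ}, {γ,ε}, {γ,ζ}, {ε,ζ}, {α,β,δ}, {α,γ,δ}, {α,δ,ε}, {α,δ,ζ}, {β,γ,ε}, {β,γ,ζ}, {β,ε,ζ}, {γ,ε,ζ}, {α,β,γ,δ}, {α,β,δ,ε}, {α,β,δ,ζ}, {α,γ,δ,ε}, {α,γ,δ,ζ}, {α,δ,ε,ζ}, {β,γ,ε,ζ}, {α,β,γ,δ,ε}, {α,β,γ,δ,ζ}, {α,β,δ,ε,ζ}, {α,γ,δ,ε,ζ}, Ω }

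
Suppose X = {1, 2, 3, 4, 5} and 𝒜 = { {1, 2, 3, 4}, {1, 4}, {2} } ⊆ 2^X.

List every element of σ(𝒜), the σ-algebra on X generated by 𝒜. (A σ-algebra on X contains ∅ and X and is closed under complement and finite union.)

|σ(𝒜)| = 16.  σ(𝒜) = { {}, {2}, {3}, {5}, {1, 4}, {2, 3}, {2, 5}, {3, 5}, {1, 2, 4}, {1, 3, 4}, {1, 4, 5}, {2, 3, 5}, {1, 2, 3, 4}, {1, 2, 4, 5}, {1, 3, 4, 5}, X }

Working:
Seed the family with 𝒜 together with ∅ and X: { {}, {2}, {1, 4}, {1, 2, 3, 4}, X }.
Round 1: +4 →
  {5}  = ᶜ of {1, 2, 3, 4}
  {1, 2, 4}  = {1, 4} ∪ {2}
  {2, 3, 5}  = ᶜ of {1, 4}
  {1, 3, 4, 5}  = ᶜ of {2}
  |family| = 9
Round 2. New:
  {2, 5}  = {2} ∪ {5}
  {3, 5}  = ᶜ of {1, 2, 4}
  {1, 4, 5}  = {5} ∪ {1, 4}
  {1, 2, 4, 5}  = {1, 2, 4} ∪ {5}
  |family| = 13
Round 3: +3 →
  {3}  = ᶜ of {1, 2, 4, 5}
  {2, 3}  = ᶜ of {1, 4, 5}
  {1, 3, 4}  = ᶜ of {2, 5}
  |family| = 16
Round 4: closed — nothing new.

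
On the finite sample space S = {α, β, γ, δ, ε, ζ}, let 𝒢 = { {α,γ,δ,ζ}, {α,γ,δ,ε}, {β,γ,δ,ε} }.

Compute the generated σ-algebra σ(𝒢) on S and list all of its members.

σ(𝒢) = { {}, {α}, {β}, {ε}, {ζ}, {α,β}, {α,ε}, {α,ζ}, {β,ε}, {β,ζ}, {γ,δ}, {ε,ζ}, {α,β,ε}, {α,β,ζ}, {α,γ,δ}, {α,ε,ζ}, {β,γ,δ}, {β,ε,ζ}, {γ,δ,ε}, {γ,δ,ζ}, {α,β,γ,δ}, {α,β,ε,ζ}, {α,γ,δ,ε}, {α,γ,δ,ζ}, {β,γ,δ,ε}, {β,γ,δ,ζ}, {γ,δ,ε,ζ}, {α,β,γ,δ,ε}, {α,β,γ,δ,ζ}, {α,γ,δ,ε,ζ}, {β,γ,δ,ε,ζ}, S }

Working:
Begin from { {}, {α,γ,δ,ε}, {α,γ,δ,ζ}, {β,γ,δ,ε}, S } (that is, 𝒢 plus ∅ and S).
Round 1. New:
  {α,ζ}  = {β,γ,δ,ε}ᶜ
  {β,ε}  = {α,γ,δ,ζ}ᶜ
  {β,ζ}  = {α,γ,δ,ε}ᶜ
  {α,β,γ,δ,ε}  = {α,γ,δ,ε} ∪ {β,γ,δ,ε}
  {α,γ,δ,ε,ζ}  = {α,γ,δ,ε} ∪ {α,γ,δ,ζ}
  |family| = 10
Round 2. New:
  {β}  = {α,γ,δ,ε,ζ}ᶜ
  {ζ}  = {α,β,γ,δ,ε}ᶜ
  {α,β,ζ}  = {α,ζ} ∪ {β,ζ}
  {β,ε,ζ}  = {β,ε} ∪ {β,ζ}
  {α,β,ε,ζ}  = {β,ε} ∪ {α,ζ}
  {α,β,γ,δ,ζ}  = {β,ζ} ∪ {α,γ,δ,ζ}
  {β,γ,δ,ε,ζ}  = {β,ζ} ∪ {β,γ,δ,ε}
  |family| = 17
Round 3: 5 new —
  {α}  = {β,γ,δ,ε,ζ}ᶜ
  {ε}  = {α,β,γ,δ,ζ}ᶜ
  {γ,δ}  = {α,β,ε,ζ}ᶜ
  {α,γ,δ}  = {β,ε,ζ}ᶜ
  {γ,δ,ε}  = {α,β,ζ}ᶜ
  |family| = 22
Round 4 (10 new):
  {α,β}  = {β} ∪ {α}
  {α,ε}  = {ε} ∪ {α}
  {ε,ζ}  = {ζ} ∪ {ε}
  {α,β,ε}  = {β,ε} ∪ {α}
  {α,ε,ζ}  = {α,ζ} ∪ {ε}
  {β,γ,δ}  = {γ,δ} ∪ {β}
  {γ,δ,ζ}  = {γ,δ} ∪ {ζ}
  {α,β,γ,δ}  = {β} ∪ {α,γ,δ}
  {β,γ,δ,ζ}  = {γ,δ} ∪ {β,ζ}
  {γ,δ,ε,ζ}  = {γ,δ,ε} ∪ {ζ}
  |family| = 32
Round 5: closed — nothing new.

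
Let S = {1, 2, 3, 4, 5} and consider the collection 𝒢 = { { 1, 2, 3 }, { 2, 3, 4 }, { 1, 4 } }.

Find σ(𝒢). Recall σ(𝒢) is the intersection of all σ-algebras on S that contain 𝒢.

Start: 𝒢 ∪ {∅, S} = { {}, { 1, 4 }, { 1, 2, 3 }, { 2, 3, 4 }, S }.
Step 1: +4 →
  { 1, 5 }  = { 2, 3, 4 }ᶜ
  { 4, 5 }  = { 1, 2, 3 }ᶜ
  { 2, 3, 5 }  = { 1, 4 }ᶜ
  { 1, 2, 3, 4 }  = { 1, 2, 3 } ∪ { 2, 3, 4 }
  |family| = 9
Step 2: +4 →
  { 5 }  = { 1, 2, 3, 4 }ᶜ
  { 1, 4, 5 }  = { 4, 5 } ∪ { 1, 4 }
  { 1, 2, 3, 5 }  = { 1, 2, 3 } ∪ { 2, 3, 5 }
  { 2, 3, 4, 5 }  = { 2, 3, 4 } ∪ { 4, 5 }
  |family| = 13
Step 3 adds 3:
  { 1 }  = { 2, 3, 4, 5 }ᶜ
  { 4 }  = { 1, 2, 3, 5 }ᶜ
  { 2, 3 }  = { 1, 4, 5 }ᶜ
  |family| = 16
Step 4: already closed under ᶜ and ∪.

|σ(𝒢)| = 16.  σ(𝒢) = { {}, { 1 }, { 4 }, { 5 }, { 1, 4 }, { 1, 5 }, { 2, 3 }, { 4, 5 }, { 1, 2, 3 }, { 1, 4, 5 }, { 2, 3, 4 }, { 2, 3, 5 }, { 1, 2, 3, 4 }, { 1, 2, 3, 5 }, { 2, 3, 4, 5 }, S }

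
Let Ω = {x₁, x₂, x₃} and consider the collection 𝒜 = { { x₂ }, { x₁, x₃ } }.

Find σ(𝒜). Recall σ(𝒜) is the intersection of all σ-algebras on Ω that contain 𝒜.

Start: 𝒜 ∪ {∅, Ω} = { {}, { x₂ }, { x₁, x₃ }, Ω }.
After Pass 1 the family is unchanged; done.

|σ(𝒜)| = 4.  σ(𝒜) = { {}, { x₂ }, { x₁, x₃ }, Ω }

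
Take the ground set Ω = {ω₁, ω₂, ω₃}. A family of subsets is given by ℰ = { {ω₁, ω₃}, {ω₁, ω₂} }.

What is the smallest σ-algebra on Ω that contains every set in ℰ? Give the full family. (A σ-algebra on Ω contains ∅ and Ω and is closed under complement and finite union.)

σ(ℰ) = { {}, {ω₁}, {ω₂}, {ω₃}, {ω₁, ω₂}, {ω₁, ω₃}, {ω₂, ω₃}, Ω }

Derivation:
Begin from { {}, {ω₁, ω₂}, {ω₁, ω₃}, Ω } (that is, ℰ plus ∅ and Ω).
Pass 1: 2 new —
  {ω₂}  = ᶜ of {ω₁, ω₃}
  {ω₃}  = ᶜ of {ω₁, ω₂}
  |family| = 6
Pass 2: +1 →
  {ω₂, ω₃}  = {ω₃} ∪ {ω₂}
  |family| = 7
Pass 3 adds 1:
  {ω₁}  = ᶜ of {ω₂, ω₃}
  |family| = 8
Pass 4 adds nothing — fixpoint reached.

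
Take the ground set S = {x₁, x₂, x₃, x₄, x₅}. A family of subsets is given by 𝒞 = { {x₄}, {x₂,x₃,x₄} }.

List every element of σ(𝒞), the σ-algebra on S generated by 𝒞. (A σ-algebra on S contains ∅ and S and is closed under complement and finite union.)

σ(𝒞) (8 sets): { {}, {x₄}, {x₁,x₅}, {x₂,x₃}, {x₁,x₄,x₅}, {x₂,x₃,x₄}, {x₁,x₂,x₃,x₅}, S }

Trace:
Initial family (4 sets): { {}, {x₄}, {x₂,x₃,x₄}, S }.
Step 1 (2 new):
  {x₁,x₅}  = complement {x₂,x₃,x₄}
  {x₁,x₂,x₃,x₅}  = complement {x₄}
  [6 total]
Step 2: 1 new —
  {x₁,x₄,x₅}  = {x₁,x₅} ∪ {x₄}
  [7 total]
Step 3 (1 new):
  {x₂,x₃}  = complement {x₁,x₄,x₅}
  [8 total]
Step 4: stable.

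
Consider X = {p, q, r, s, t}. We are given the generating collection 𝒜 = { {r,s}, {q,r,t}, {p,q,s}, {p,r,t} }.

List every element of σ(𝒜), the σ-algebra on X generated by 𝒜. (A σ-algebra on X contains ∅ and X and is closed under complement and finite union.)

Begin from { ∅, {r,s}, {p,q,s}, {p,r,t}, {q,r,t}, X } (that is, 𝒜 plus ∅ and X).
Step 1 adds 8:
  {p,s}  = X∖{q,r,t}
  {q,s}  = X∖{p,r,t}
  {r,t}  = X∖{p,q,s}
  {p,q,t}  = X∖{r,s}
  {p,q,r,s}  = {r,s} ∪ {p,q,s}
  {p,q,r,t}  = {q,r,t} ∪ {p,r,t}
  {p,r,s,t}  = {r,s} ∪ {p,r,t}
  {q,r,s,t}  = {r,s} ∪ {q,r,t}
  |family| = 14
Step 2. New:
  {p}  = X∖{q,r,s,t}
  {q}  = X∖{p,r,s,t}
  {s}  = X∖{p,q,r,t}
  {t}  = X∖{p,q,r,s}
  {p,r,s}  = {r,s} ∪ {p,s}
  {q,r,s}  = {r,s} ∪ {q,s}
  {r,s,t}  = {r,s} ∪ {r,t}
  {p,q,s,t}  = {p,q,s} ∪ {p,q,t}
  |family| = 22
Step 3: +7 →
  {r}  = X∖{p,q,s,t}
  {p,q}  = X∖{r,s,t}
  {p,t}  = X∖{q,r,s}
  {q,t}  = X∖{p,r,s}
  {s,t}  = {t} ∪ {s}
  {p,s,t}  = {p,s} ∪ {t}
  {q,s,t}  = {q,s} ∪ {t}
  |family| = 29
Step 4: +3 →
  {p,r}  = X∖{q,s,t}
  {q,r}  = X∖{p,s,t}
  {p,q,r}  = X∖{s,t}
  |family| = 32
Step 5: no new sets; the family is a σ-algebra.

σ(𝒜) = { ∅, {p}, {q}, {r}, {s}, {t}, {p,q}, {p,r}, {p,s}, {p,t}, {q,r}, {q,s}, {q,t}, {r,s}, {r,t}, {s,t}, {p,q,r}, {p,q,s}, {p,q,t}, {p,r,s}, {p,r,t}, {p,s,t}, {q,r,s}, {q,r,t}, {q,s,t}, {r,s,t}, {p,q,r,s}, {p,q,r,t}, {p,q,s,t}, {p,r,s,t}, {q,r,s,t}, X }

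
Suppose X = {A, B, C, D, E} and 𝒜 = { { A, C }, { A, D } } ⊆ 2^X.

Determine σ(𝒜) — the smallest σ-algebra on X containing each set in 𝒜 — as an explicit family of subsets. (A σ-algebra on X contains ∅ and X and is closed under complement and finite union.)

Initial family (4 sets): { {  }, { A, C }, { A, D }, X }.
Step 1. New:
  { A, C, D }  = { A, C } ∪ { A, D }
  { B, C, E }  = X∖{ A, D }
  { B, D, E }  = X∖{ A, C }
Step 2: 4 new —
  { B, E }  = X∖{ A, C, D }
  { A, B, C, E }  = { B, C, E } ∪ { A, C }
  { A, B, D, E }  = { A, D } ∪ { B, D, E }
  { B, C, D, E }  = { B, C, E } ∪ { B, D, E }
Step 3: 3 new —
  { A }  = X∖{ B, C, D, E }
  { C }  = X∖{ A, B, D, E }
  { D }  = X∖{ A, B, C, E }
Step 4. New:
  { C, D }  = { C } ∪ { D }
  { A, B, E }  = { B, E } ∪ { A }
After Step 5 the family is unchanged; done.

σ(𝒜) = { {  }, { A }, { C }, { D }, { A, C }, { A, D }, { B, E }, { C, D }, { A, B, E }, { A, C, D }, { B, C, E }, { B, D, E }, { A, B, C, E }, { A, B, D, E }, { B, C, D, E }, X }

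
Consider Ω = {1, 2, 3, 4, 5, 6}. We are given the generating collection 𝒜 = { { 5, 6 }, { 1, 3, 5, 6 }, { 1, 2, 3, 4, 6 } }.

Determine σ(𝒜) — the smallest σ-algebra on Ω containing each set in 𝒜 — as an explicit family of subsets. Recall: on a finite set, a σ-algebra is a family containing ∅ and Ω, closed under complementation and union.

Seed the family with 𝒜 together with ∅ and Ω: { {}, { 5, 6 }, { 1, 3, 5, 6 }, { 1, 2, 3, 4, 6 }, Ω }.
Pass 1 (3 new):
  { 5 }  = Ω∖{ 1, 2, 3, 4, 6 }
  { 2, 4 }  = Ω∖{ 1, 3, 5, 6 }
  { 1, 2, 3, 4 }  = Ω∖{ 5, 6 }
  — 8 sets.
Pass 2: 3 new —
  { 2, 4, 5 }  = { 2, 4 } ∪ { 5 }
  { 2, 4, 5, 6 }  = { 2, 4 } ∪ { 5, 6 }
  { 1, 2, 3, 4, 5 }  = { 1, 2, 3, 4 } ∪ { 5 }
  — 11 sets.
Pass 3 adds 3:
  { 6 }  = Ω∖{ 1, 2, 3, 4, 5 }
  { 1, 3 }  = Ω∖{ 2, 4, 5, 6 }
  { 1, 3, 6 }  = Ω∖{ 2, 4, 5 }
  — 14 sets.
Pass 4: 2 new —
  { 1, 3, 5 }  = { 1, 3 } ∪ { 5 }
  { 2, 4, 6 }  = { 2, 4 } ∪ { 6 }
  — 16 sets.
After Pass 5 the family is unchanged; done.

Hence σ(𝒜) has 16 members: { {}, { 5 }, { 6 }, { 1, 3 }, { 2, 4 }, { 5, 6 }, { 1, 3, 5 }, { 1, 3, 6 }, { 2, 4, 5 }, { 2, 4, 6 }, { 1, 2, 3, 4 }, { 1, 3, 5, 6 }, { 2, 4, 5, 6 }, { 1, 2, 3, 4, 5 }, { 1, 2, 3, 4, 6 }, Ω }.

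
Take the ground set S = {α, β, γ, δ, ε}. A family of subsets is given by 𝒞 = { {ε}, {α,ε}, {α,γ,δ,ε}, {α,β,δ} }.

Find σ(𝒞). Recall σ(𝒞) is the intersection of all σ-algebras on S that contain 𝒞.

σ(𝒞) (32 sets): { {}, {α}, {β}, {γ}, {δ}, {ε}, {α,β}, {α,γ}, {α,δ}, {α,ε}, {β,γ}, {β,δ}, {β,ε}, {γ,δ}, {γ,ε}, {δ,ε}, {α,β,γ}, {α,β,δ}, {α,β,ε}, {α,γ,δ}, {α,γ,ε}, {α,δ,ε}, {β,γ,δ}, {β,γ,ε}, {β,δ,ε}, {γ,δ,ε}, {α,β,γ,δ}, {α,β,γ,ε}, {α,β,δ,ε}, {α,γ,δ,ε}, {β,γ,δ,ε}, S }

Working:
Seed the family with 𝒞 together with ∅ and S: { {}, {ε}, {α,ε}, {α,β,δ}, {α,γ,δ,ε}, S }.
Round 1 adds 5:
  {β}  = complement {α,γ,δ,ε}
  {γ,ε}  = complement {α,β,δ}
  {β,γ,δ}  = complement {α,ε}
  {α,β,γ,δ}  = complement {ε}
  {α,β,δ,ε}  = {α,ε} ∪ {α,β,δ}
  — 11 sets.
Round 2: +6 →
  {γ}  = complement {α,β,δ,ε}
  {β,ε}  = {β} ∪ {ε}
  {α,β,ε}  = {β} ∪ {α,ε}
  {α,γ,ε}  = {α,ε} ∪ {γ,ε}
  {β,γ,ε}  = {β} ∪ {γ,ε}
  {β,γ,δ,ε}  = {β,γ,δ} ∪ {ε}
  — 17 sets.
Round 3: +7 →
  {α}  = complement {β,γ,δ,ε}
  {α,δ}  = complement {β,γ,ε}
  {β,γ}  = {γ} ∪ {β}
  {β,δ}  = complement {α,γ,ε}
  {γ,δ}  = complement {α,β,ε}
  {α,γ,δ}  = complement {β,ε}
  {α,β,γ,ε}  = {γ} ∪ {α,β,ε}
  — 24 sets.
Round 4 adds 7:
  {δ}  = complement {α,β,γ,ε}
  {α,β}  = {β} ∪ {α}
  {α,γ}  = {γ} ∪ {α}
  {α,β,γ}  = {β,γ} ∪ {α}
  {α,δ,ε}  = complement {β,γ}
  {β,δ,ε}  = {β,ε} ∪ {β,δ}
  {γ,δ,ε}  = {γ,δ} ∪ {ε}
  — 31 sets.
Round 5: 1 new —
  {δ,ε}  = complement {α,β,γ}
  — 32 sets.
After Round 6 the family is unchanged; done.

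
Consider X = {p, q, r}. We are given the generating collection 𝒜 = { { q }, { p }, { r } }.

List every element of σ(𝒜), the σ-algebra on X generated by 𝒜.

Start: 𝒜 ∪ {∅, X} = { {  }, { p }, { q }, { r }, X }.
Pass 1: +3 →
  { p, q }  = X∖{ r }
  { p, r }  = X∖{ q }
  { q, r }  = X∖{ p }
  — 8 sets.
Pass 2: stable.

|σ(𝒜)| = 8.  σ(𝒜) = { {  }, { p }, { q }, { r }, { p, q }, { p, r }, { q, r }, X }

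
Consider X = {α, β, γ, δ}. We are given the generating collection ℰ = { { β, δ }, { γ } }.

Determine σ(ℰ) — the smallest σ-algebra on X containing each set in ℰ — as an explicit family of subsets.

σ(ℰ) = { ∅, { α }, { γ }, { α, γ }, { β, δ }, { α, β, δ }, { β, γ, δ }, X }

Trace:
Initial family (4 sets): { ∅, { γ }, { β, δ }, X }.
Iteration 1 (3 new):
  { α, γ }  = X∖{ β, δ }
  { α, β, δ }  = X∖{ γ }
  { β, γ, δ }  = { γ } ∪ { β, δ }
  (now 7)
Iteration 2 adds 1:
  { α }  = X∖{ β, γ, δ }
  (now 8)
Iteration 3 adds nothing — fixpoint reached.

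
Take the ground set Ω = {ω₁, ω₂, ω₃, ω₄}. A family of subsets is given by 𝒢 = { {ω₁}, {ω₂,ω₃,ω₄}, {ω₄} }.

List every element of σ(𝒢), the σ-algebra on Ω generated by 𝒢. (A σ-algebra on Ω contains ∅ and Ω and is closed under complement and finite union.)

σ(𝒢) (8 sets): { ∅, {ω₁}, {ω₄}, {ω₁,ω₄}, {ω₂,ω₃}, {ω₁,ω₂,ω₃}, {ω₂,ω₃,ω₄}, Ω }

Trace:
Seed the family with 𝒢 together with ∅ and Ω: { ∅, {ω₁}, {ω₄}, {ω₂,ω₃,ω₄}, Ω }.
Iteration 1 adds 2:
  {ω₁,ω₄}  = {ω₄} ∪ {ω₁}
  {ω₁,ω₂,ω₃}  = complement {ω₄}
  |family| = 7
Iteration 2: 1 new —
  {ω₂,ω₃}  = complement {ω₁,ω₄}
  |family| = 8
Iteration 3: no new sets; the family is a σ-algebra.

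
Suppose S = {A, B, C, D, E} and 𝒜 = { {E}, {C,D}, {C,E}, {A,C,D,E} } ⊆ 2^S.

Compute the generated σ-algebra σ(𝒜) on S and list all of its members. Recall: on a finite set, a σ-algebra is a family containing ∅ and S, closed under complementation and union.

Answer: σ(𝒜) = { {}, {A}, {B}, {C}, {D}, {E}, {A,B}, {A,C}, {A,D}, {A,E}, {B,C}, {B,D}, {B,E}, {C,D}, {C,E}, {D,E}, {A,B,C}, {A,B,D}, {A,B,E}, {A,C,D}, {A,C,E}, {A,D,E}, {B,C,D}, {B,C,E}, {B,D,E}, {C,D,E}, {A,B,C,D}, {A,B,C,E}, {A,B,D,E}, {A,C,D,E}, {B,C,D,E}, S }

Working:
Begin from { {}, {E}, {C,D}, {C,E}, {A,C,D,E}, S } (that is, 𝒜 plus ∅ and S).
Iteration 1 (5 new):
  {B}  = complement {A,C,D,E}
  {A,B,D}  = complement {C,E}
  {A,B,E}  = complement {C,D}
  {C,D,E}  = {C,D} ∪ {C,E}
  {A,B,C,D}  = complement {E}
  (now 11)
Iteration 2 (7 new):
  {A,B}  = complement {C,D,E}
  {B,E}  = {B} ∪ {E}
  {B,C,D}  = {C,D} ∪ {B}
  {B,C,E}  = {B} ∪ {C,E}
  {A,B,C,E}  = {A,B,E} ∪ {C,E}
  {A,B,D,E}  = {A,B,D} ∪ {E}
  {B,C,D,E}  = {C,D,E} ∪ {B}
  (now 18)
Iteration 3: +6 →
  {A}  = complement {B,C,D,E}
  {C}  = complement {A,B,D,E}
  {D}  = complement {A,B,C,E}
  {A,D}  = complement {B,C,E}
  {A,E}  = complement {B,C,D}
  {A,C,D}  = complement {B,E}
  (now 24)
Iteration 4: +8 →
  {A,C}  = {C} ∪ {A}
  {B,C}  = {B} ∪ {C}
  {B,D}  = {B} ∪ {D}
  {D,E}  = {E} ∪ {D}
  {A,B,C}  = {A,B} ∪ {C}
  {A,C,E}  = {C} ∪ {A,E}
  {A,D,E}  = {E} ∪ {A,D}
  {B,D,E}  = {B,E} ∪ {D}
  (now 32)
Iteration 5 adds nothing — fixpoint reached.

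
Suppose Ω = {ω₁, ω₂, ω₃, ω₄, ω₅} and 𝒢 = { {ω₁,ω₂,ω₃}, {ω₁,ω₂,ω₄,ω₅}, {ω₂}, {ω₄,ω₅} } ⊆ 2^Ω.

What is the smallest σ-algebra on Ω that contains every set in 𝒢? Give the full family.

Take S₀ = 𝒢 ∪ {∅, Ω} = { {}, {ω₂}, {ω₄,ω₅}, {ω₁,ω₂,ω₃}, {ω₁,ω₂,ω₄,ω₅}, Ω }.
Pass 1 adds 3:
  {ω₃}  = ᶜ of {ω₁,ω₂,ω₄,ω₅}
  {ω₂,ω₄,ω₅}  = {ω₄,ω₅} ∪ {ω₂}
  {ω₁,ω₃,ω₄,ω₅}  = ᶜ of {ω₂}
Pass 2: 4 new —
  {ω₁,ω₃}  = ᶜ of {ω₂,ω₄,ω₅}
  {ω₂,ω₃}  = {ω₂} ∪ {ω₃}
  {ω₃,ω₄,ω₅}  = {ω₄,ω₅} ∪ {ω₃}
  {ω₂,ω₃,ω₄,ω₅}  = {ω₃} ∪ {ω₂,ω₄,ω₅}
Pass 3: 3 new —
  {ω₁}  = ᶜ of {ω₂,ω₃,ω₄,ω₅}
  {ω₁,ω₂}  = ᶜ of {ω₃,ω₄,ω₅}
  {ω₁,ω₄,ω₅}  = ᶜ of {ω₂,ω₃}
Pass 4 adds nothing — fixpoint reached.

σ(𝒢) = { {}, {ω₁}, {ω₂}, {ω₃}, {ω₁,ω₂}, {ω₁,ω₃}, {ω₂,ω₃}, {ω₄,ω₅}, {ω₁,ω₂,ω₃}, {ω₁,ω₄,ω₅}, {ω₂,ω₄,ω₅}, {ω₃,ω₄,ω₅}, {ω₁,ω₂,ω₄,ω₅}, {ω₁,ω₃,ω₄,ω₅}, {ω₂,ω₃,ω₄,ω₅}, Ω }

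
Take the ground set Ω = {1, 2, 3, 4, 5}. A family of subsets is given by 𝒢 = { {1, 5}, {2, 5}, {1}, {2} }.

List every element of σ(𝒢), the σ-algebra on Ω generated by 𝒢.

|σ(𝒢)| = 16.  σ(𝒢) = { {}, {1}, {2}, {5}, {1, 2}, {1, 5}, {2, 5}, {3, 4}, {1, 2, 5}, {1, 3, 4}, {2, 3, 4}, {3, 4, 5}, {1, 2, 3, 4}, {1, 3, 4, 5}, {2, 3, 4, 5}, Ω }

Working:
Start: 𝒢 ∪ {∅, Ω} = { {}, {1}, {2}, {1, 5}, {2, 5}, Ω }.
Step 1. New:
  {1, 2}  = {2} ∪ {1}
  {1, 2, 5}  = {2, 5} ∪ {1, 5}
  {1, 3, 4}  = {2, 5}ᶜ
  {2, 3, 4}  = {1, 5}ᶜ
  {1, 3, 4, 5}  = {2}ᶜ
  {2, 3, 4, 5}  = {1}ᶜ
  [12 total]
Step 2 adds 3:
  {3, 4}  = {1, 2, 5}ᶜ
  {3, 4, 5}  = {1, 2}ᶜ
  {1, 2, 3, 4}  = {1, 2} ∪ {1, 3, 4}
  [15 total]
Step 3: +1 →
  {5}  = {1, 2, 3, 4}ᶜ
  [16 total]
Step 4: stable.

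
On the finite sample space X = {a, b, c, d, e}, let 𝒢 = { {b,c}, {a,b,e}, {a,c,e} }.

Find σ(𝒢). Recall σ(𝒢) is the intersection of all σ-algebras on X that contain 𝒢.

Initial family (5 sets): { ∅, {b,c}, {a,b,e}, {a,c,e}, X }.
Step 1. New:
  {b,d}  = complement {a,c,e}
  {c,d}  = complement {a,b,e}
  {a,d,e}  = complement {b,c}
  {a,b,c,e}  = {a,b,e} ∪ {b,c}
  — 9 sets.
Step 2. New:
  {d}  = complement {a,b,c,e}
  {b,c,d}  = {c,d} ∪ {b,c}
  {a,b,d,e}  = {a,d,e} ∪ {a,b,e}
  {a,c,d,e}  = {a,d,e} ∪ {c,d}
  — 13 sets.
Step 3: +3 →
  {b}  = complement {a,c,d,e}
  {c}  = complement {a,b,d,e}
  {a,e}  = complement {b,c,d}
  — 16 sets.
Step 4: no new sets; the family is a σ-algebra.

σ(𝒢) = { ∅, {b}, {c}, {d}, {a,e}, {b,c}, {b,d}, {c,d}, {a,b,e}, {a,c,e}, {a,d,e}, {b,c,d}, {a,b,c,e}, {a,b,d,e}, {a,c,d,e}, X }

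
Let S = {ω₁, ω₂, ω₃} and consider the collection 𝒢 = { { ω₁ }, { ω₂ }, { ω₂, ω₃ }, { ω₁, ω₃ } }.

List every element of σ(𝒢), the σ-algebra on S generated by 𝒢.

Take S₀ = 𝒢 ∪ {∅, S} = { {  }, { ω₁ }, { ω₂ }, { ω₁, ω₃ }, { ω₂, ω₃ }, S }.
Step 1: 1 new —
  { ω₁, ω₂ }  = { ω₂ } ∪ { ω₁ }
  (now 7)
Step 2: 1 new —
  { ω₃ }  = S∖{ ω₁, ω₂ }
  (now 8)
Step 3: stable.

Therefore σ(𝒢) = { {  }, { ω₁ }, { ω₂ }, { ω₃ }, { ω₁, ω₂ }, { ω₁, ω₃ }, { ω₂, ω₃ }, S } (|σ(𝒢)| = 8).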